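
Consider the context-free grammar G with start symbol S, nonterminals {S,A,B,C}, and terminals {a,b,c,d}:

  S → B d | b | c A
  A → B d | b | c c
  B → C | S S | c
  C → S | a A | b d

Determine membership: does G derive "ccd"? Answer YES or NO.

CNF form of G:
  S -> B T0 | T1 A | b
  A -> B T0 | T1 T1 | b
  B -> B T0 | S S | T1 A | T2 A | T3 T0 | b | c
  C -> B T0 | T1 A | T2 A | T3 T0 | b
  T0 -> d
  T1 -> c
  T2 -> a
  T3 -> b

CYK table (by increasing span):
  [0..0]={B,T1}  "c"  orig:{B}
  [1..1]={B,T1}  "c"  orig:{B}
  [2..2]={T0}  "d"  orig:{}
  [0..1]={A}  "cc"
  [1..2]={A,B,C,S}  "cd"
  [0..2]={B,C,S}  "ccd"

S ∈ T[0,2] ⇒ YES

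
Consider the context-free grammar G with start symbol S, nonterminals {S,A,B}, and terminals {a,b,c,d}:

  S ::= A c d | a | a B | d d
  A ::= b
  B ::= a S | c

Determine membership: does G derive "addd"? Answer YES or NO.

Convert to CNF:
  S -> A X3 | T0 B | T2 T2 | a
  A -> b
  B -> T0 S | c
  T0 -> a
  T1 -> c
  T2 -> d
  X3 -> T1 T2

Fill CYK table bottom-up:
  [0..0]={S,T0}  "a"  orig:{S}
  [1..1]={T2}  "d"  orig:{}
  [2..2]={T2}  "d"  orig:{}
  [3..3]={T2}  "d"  orig:{}
  [0..1]=∅  "ad"
  [1..2]={S}  "dd"
  [2..3]={S}  "dd"
  [0..2]={B}  "add"
  [1..3]=∅  "ddd"
  [0..3]=∅  "addd"

S ∉ T[0,3] ⇒ NO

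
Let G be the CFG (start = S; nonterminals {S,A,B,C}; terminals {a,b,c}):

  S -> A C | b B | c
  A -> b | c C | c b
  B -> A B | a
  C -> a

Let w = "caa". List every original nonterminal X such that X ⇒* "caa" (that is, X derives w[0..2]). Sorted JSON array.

Convert to CNF:
  S -> A C | T1 B | c
  A -> T0 C | T0 T1 | b
  B -> A B | a
  C -> a
  T0 -> c
  T1 -> b

Fill CYK table bottom-up (cells [i..j] with 0 ≤ i ≤ j ≤ 2 only):
  [0..0]={S,T0}  "c"  orig:{S}
  [1..1]={B,C}  "a"
  [2..2]={B,C}  "a"
  [0..1]={A}  "ca"
  [1..2]=∅  "aa"
  [0..2]={B,S}  "caa"

Original NTs in T[0,2] deriving "caa": ["B", "S"]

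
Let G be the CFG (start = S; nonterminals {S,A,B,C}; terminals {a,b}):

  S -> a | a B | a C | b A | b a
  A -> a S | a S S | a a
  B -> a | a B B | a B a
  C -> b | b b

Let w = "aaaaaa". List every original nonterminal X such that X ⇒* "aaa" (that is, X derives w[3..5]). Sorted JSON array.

Convert to CNF:
  S -> T0 B | T0 C | T1 A | T1 T0 | a
  A -> T0 S | T0 T0 | T0 X2
  B -> T0 X3 | T0 X4 | a
  C -> T1 T1 | b
  T0 -> a
  T1 -> b
  X2 -> S S
  X3 -> B B
  X4 -> B T0

CYK table (by increasing span) — only the sub-triangle for w[3..5]:
  [3..3]={B,S,T0}  "a"  orig:{B,S}
  [4..4]={B,S,T0}  "a"  orig:{B,S}
  [5..5]={B,S,T0}  "a"  orig:{B,S}
  [3..4]={A,S,X2,X3,X4}  "aa"  orig:{A,S}
  [4..5]={A,S,X2,X3,X4}  "aa"  orig:{A,S}
  [3..5]={A,B,X2}  "aaa"  orig:{A,B}

Original NTs in T[3,5] deriving "aaa": ["A", "B"]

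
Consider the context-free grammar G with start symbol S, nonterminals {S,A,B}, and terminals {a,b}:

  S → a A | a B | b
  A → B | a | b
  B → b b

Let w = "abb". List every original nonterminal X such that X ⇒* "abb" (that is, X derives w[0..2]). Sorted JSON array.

Convert to CNF:
  S -> T1 A | T1 B | b
  A -> T0 T0 | a | b
  B -> T0 T0
  T0 -> b
  T1 -> a

CYK table (by increasing span) — only the sub-triangle for w[0..2]:
  cell(0,0) a: {A,T1}  orig:{A}
  cell(1,1) b: {A,S,T0}  orig:{A,S}
  cell(2,2) b: {A,S,T0}  orig:{A,S}
  cell(0,1) ab: {S}
  cell(1,2) bb: {A,B}
  cell(0,2) abb: {S}

Original NTs in T[0,2] deriving "abb": ["S"]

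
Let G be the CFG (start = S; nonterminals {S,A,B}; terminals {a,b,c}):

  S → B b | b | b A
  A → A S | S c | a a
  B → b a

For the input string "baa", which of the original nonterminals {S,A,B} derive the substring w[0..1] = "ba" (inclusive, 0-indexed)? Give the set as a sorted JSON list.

CNF form of G:
  S -> B T2 | T2 A | b
  A -> A S | S T0 | T1 T1
  B -> T2 T1
  T0 -> c
  T1 -> a
  T2 -> b

CYK fill — only the sub-triangle for w[0..1]:
  [0..0]={S,T2}  "b"  orig:{S}
  [1..1]={T1}  "a"  orig:{}
  [0..1]={B}  "ba"

Original NTs in T[0,1] deriving "ba": ["B"]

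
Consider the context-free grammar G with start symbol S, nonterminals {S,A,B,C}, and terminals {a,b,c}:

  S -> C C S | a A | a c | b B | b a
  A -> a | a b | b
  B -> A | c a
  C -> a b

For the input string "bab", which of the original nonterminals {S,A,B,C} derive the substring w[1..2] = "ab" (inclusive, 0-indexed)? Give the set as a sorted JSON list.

CNF form of G:
  S -> C X3 | T0 A | T0 T2 | T1 B | T1 T0
  A -> T0 T1 | a | b
  B -> T0 T1 | T2 T0 | a | b
  C -> T0 T1
  T0 -> a
  T1 -> b
  T2 -> c
  X3 -> C S

CYK fill — only the sub-triangle for w[1..2]:
  cell(1,1) a: {A,B,T0}  orig:{A,B}
  cell(2,2) b: {A,B,T1}  orig:{A,B}
  cell(1,2) ab: {A,B,C,S}

Original NTs in T[1,2] deriving "ab": ["A", "B", "C", "S"]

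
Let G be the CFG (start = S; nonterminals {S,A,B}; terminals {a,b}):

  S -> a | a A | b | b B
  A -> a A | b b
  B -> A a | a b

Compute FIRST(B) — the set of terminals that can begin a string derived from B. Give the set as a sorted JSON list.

Compute FIRST by fixpoint:
round 1:
  A via A→a A: +{a}
  A via A→b b: +{b}
  B via B→A a: +{a,b}
  S via S→a: +{a}
  S via S→b: +{b}
  S: {a,b}  A: {a,b}  B: {a,b}
round 2: (stable)
  S: {a,b}  A: {a,b}  B: {a,b}

FIRST(B) = ["a", "b"]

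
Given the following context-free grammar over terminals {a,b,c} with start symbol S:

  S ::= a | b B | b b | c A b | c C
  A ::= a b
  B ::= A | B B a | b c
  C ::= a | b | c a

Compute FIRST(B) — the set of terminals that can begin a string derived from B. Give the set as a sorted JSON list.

FIRST sets, iterate to fixpoint:
iter 1:
  A via A→a b: +{a}
  B via B→A: +{a}
  B via B→b c: +{b}
  C via C→a: +{a}
  C via C→b: +{b}
  C via C→c a: +{c}
  S via S→a: +{a}
  S via S→b B: +{b}
  S via S→c A b: +{c}
  S: {a,b,c}  A: {a}  B: {a,b}  C: {a,b,c}
iter 2: (stable)
  S: {a,b,c}  A: {a}  B: {a,b}  C: {a,b,c}

FIRST(B) = ["a", "b"]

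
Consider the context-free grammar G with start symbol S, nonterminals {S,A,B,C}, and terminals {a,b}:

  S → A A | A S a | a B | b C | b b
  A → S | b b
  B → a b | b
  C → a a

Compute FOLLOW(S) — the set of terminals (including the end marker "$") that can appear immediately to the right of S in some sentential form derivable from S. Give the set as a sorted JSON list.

Compute FIRST by fixpoint:
iter 1:
  A via A→b b: +{b}
  B via B→a b: +{a}
  B via B→b: +{b}
  C via C→a a: +{a}
  S via S→A A: +{b}
  S via S→a B: +{a}
  FIRST[S]={a,b}  FIRST[A]={b}  FIRST[B]={a,b}  FIRST[C]={a}
iter 2:
  A via A→S: +{a}
  FIRST[S]={a,b}  FIRST[A]={a,b}  FIRST[B]={a,b}  FIRST[C]={a}
iter 3: done
  FIRST[S]={a,b}  FIRST[A]={a,b}  FIRST[B]={a,b}  FIRST[C]={a}

FOLLOW iteration:
FOLLOW(S) := {$}
[1]
  S→A A: FOLLOW(A) ⊇ FIRST(A) = {a,b}; new: +{a,b}
  S→A A: FOLLOW(A) ⊇ FOLLOW(S) ⊇ {$}; new: +{$}
  S→A S a: FOLLOW(S) ⊇ FIRST(a) = {a}; new: +{a}
  S→a B: FOLLOW(B) ⊇ FOLLOW(S) ⊇ {$,a}; new: +{$,a}
  S→b C: FOLLOW(C) ⊇ FOLLOW(S) ⊇ {$,a}; new: +{$,a}
  FOLLOW[S]={$,a}  FOLLOW[A]={$,a,b}  FOLLOW[B]={$,a}  FOLLOW[C]={$,a}
[2]
  A→S: FOLLOW(S) ⊇ FOLLOW(A) ⊇ {$,a,b}; new: +{b}
  S→a B: FOLLOW(B) ⊇ FOLLOW(S) ⊇ {$,a,b}; new: +{b}
  S→b C: FOLLOW(C) ⊇ FOLLOW(S) ⊇ {$,a,b}; new: +{b}
  FOLLOW[S]={$,a,b}  FOLLOW[A]={$,a,b}  FOLLOW[B]={$,a,b}  FOLLOW[C]={$,a,b}
[3] (stable)
  FOLLOW[S]={$,a,b}  FOLLOW[A]={$,a,b}  FOLLOW[B]={$,a,b}  FOLLOW[C]={$,a,b}

FOLLOW(S) = ["$", "a", "b"]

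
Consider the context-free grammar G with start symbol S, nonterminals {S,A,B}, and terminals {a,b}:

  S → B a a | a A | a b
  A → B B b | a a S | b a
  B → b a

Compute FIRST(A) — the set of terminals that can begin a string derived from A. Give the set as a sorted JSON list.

FIRST iteration:
[1]
  A via A→a a S: +{a}
  A via A→b a: +{b}
  B via B→b a: +{b}
  S via S→B a a: +{b}
  S via S→a A: +{a}
  S: {a,b}  A: {a,b}  B: {b}
[2] — fixpoint
  S: {a,b}  A: {a,b}  B: {b}

FIRST(A) = ["a", "b"]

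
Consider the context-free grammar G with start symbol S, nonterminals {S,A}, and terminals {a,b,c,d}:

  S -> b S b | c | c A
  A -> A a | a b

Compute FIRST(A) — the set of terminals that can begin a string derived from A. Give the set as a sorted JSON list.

Compute FIRST by fixpoint:
[1]
  A via A→a b: +{a}
  S via S→b S b: +{b}
  S via S→c: +{c}
  FIRST(S)={b,c}  FIRST(A)={a}
[2] — fixpoint
  FIRST(S)={b,c}  FIRST(A)={a}

FIRST(A) = ["a"]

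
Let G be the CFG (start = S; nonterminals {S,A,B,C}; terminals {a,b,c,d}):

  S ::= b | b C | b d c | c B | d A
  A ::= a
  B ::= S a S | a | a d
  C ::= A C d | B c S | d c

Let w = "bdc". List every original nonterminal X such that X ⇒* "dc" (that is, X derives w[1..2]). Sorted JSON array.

Convert to CNF:
  S -> T1 A | T2 B | T3 C | T3 X7 | b
  A -> a
  B -> S X4 | T0 T1 | a
  C -> A X5 | B X6 | T1 T2
  T0 -> a
  T1 -> d
  T2 -> c
  T3 -> b
  X4 -> T0 S
  X5 -> C T1
  X6 -> T2 S
  X7 -> T1 T2

Fill CYK table bottom-up, restricted to cells inside w[1..2]:
  T[1,1] 'd' = {T1}  orig:{}
  T[2,2] 'c' = {T2}  orig:{}
  T[1,2] 'dc' = {C,X7}  orig:{C}

Original NTs in T[1,2] deriving "dc": ["C"]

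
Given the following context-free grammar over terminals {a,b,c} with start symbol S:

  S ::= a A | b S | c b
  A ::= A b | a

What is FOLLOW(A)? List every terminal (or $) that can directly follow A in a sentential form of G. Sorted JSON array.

FIRST iteration:
[1]
  A via A→a: +{a}
  S via S→a A: +{a}
  S via S→b S: +{b}
  S via S→c b: +{c}
  FIRST[S]={a,b,c}  FIRST[A]={a}
[2] — fixpoint
  FIRST[S]={a,b,c}  FIRST[A]={a}

FOLLOW sets:
FOLLOW(S) := {$}
[1]
  A→A b: FOLLOW(A) ⊇ FIRST(b) = {b}; new: +{b}
  S→a A: FOLLOW(A) ⊇ FOLLOW(S) ⊇ {$}; new: +{$}
  FOLLOW[S]={$}  FOLLOW[A]={$,b}
[2] done
  FOLLOW[S]={$}  FOLLOW[A]={$,b}

FOLLOW(A) = ["$", "b"]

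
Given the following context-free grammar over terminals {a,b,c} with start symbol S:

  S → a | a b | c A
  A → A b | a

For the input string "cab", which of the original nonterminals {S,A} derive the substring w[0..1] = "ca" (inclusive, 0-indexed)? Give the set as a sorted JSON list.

CNF form of G:
  S -> T1 T0 | T2 A | a
  A -> A T0 | a
  T0 -> b
  T1 -> a
  T2 -> c

CYK table (by increasing span) — only the sub-triangle for w[0..1]:
  T[0,0] 'c' = {T2}  orig:{}
  T[1,1] 'a' = {A,S,T1}  orig:{A,S}
  T[0,1] 'ca' = {S}

Original NTs in T[0,1] deriving "ca": ["S"]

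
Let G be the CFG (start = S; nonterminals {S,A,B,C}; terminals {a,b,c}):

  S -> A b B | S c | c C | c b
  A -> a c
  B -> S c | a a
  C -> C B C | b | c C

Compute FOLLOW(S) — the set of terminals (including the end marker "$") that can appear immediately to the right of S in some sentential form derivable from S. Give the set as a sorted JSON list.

FIRST sets, iterate to fixpoint:
iter 1:
  A via A→a c: +{a}
  B via B→a a: +{a}
  C via C→b: +{b}
  C via C→c C: +{c}
  S via S→A b B: +{a}
  S via S→c C: +{c}
  S: {a,c}  A: {a}  B: {a}  C: {b,c}
iter 2:
  B via B→S c: +{c}
  S: {a,c}  A: {a}  B: {a,c}  C: {b,c}
iter 3: done
  S: {a,c}  A: {a}  B: {a,c}  C: {b,c}

FOLLOW sets:
FOLLOW(S) := {$}
iter 1:
  B→S c: FOLLOW(S) ⊇ FIRST(c) = {c}; new: +{c}
  C→C B C: FOLLOW(C) ⊇ FIRST(B) = {a,c}; new: +{a,c}
  C→C B C: FOLLOW(B) ⊇ FIRST(C) = {b,c}; new: +{b,c}
  S→A b B: FOLLOW(A) ⊇ FIRST(b) = {b}; new: +{b}
  S→A b B: FOLLOW(B) ⊇ FOLLOW(S) ⊇ {$,c}; new: +{$}
  S→c C: FOLLOW(C) ⊇ FOLLOW(S) ⊇ {$,c}; new: +{$}
  S: {$,c}  A: {b}  B: {$,b,c}  C: {$,a,c}
iter 2: done
  S: {$,c}  A: {b}  B: {$,b,c}  C: {$,a,c}

FOLLOW(S) = ["$", "c"]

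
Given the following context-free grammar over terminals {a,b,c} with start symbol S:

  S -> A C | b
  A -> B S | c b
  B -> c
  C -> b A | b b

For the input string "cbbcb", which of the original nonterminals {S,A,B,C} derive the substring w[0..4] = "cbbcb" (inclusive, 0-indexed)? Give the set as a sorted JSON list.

CNF form of G:
  S -> A C | b
  A -> B S | T0 T1
  B -> c
  C -> T1 A | T1 T1
  T0 -> c
  T1 -> b

CYK table (by increasing span) — only the sub-triangle for w[0..4]:
  cell(0,0) c: {B,T0}  orig:{B}
  cell(1,1) b: {S,T1}  orig:{S}
  cell(2,2) b: {S,T1}  orig:{S}
  cell(3,3) c: {B,T0}  orig:{B}
  cell(4,4) b: {S,T1}  orig:{S}
  cell(0,1) cb: {A}
  cell(1,2) bb: {C}
  cell(2,3) bc: ∅
  cell(3,4) cb: {A}
  cell(0,2) cbb: ∅
  cell(1,3) bbc: ∅
  cell(2,4) bcb: {C}
  cell(0,3) cbbc: ∅
  cell(1,4) bbcb: ∅
  cell(0,4) cbbcb: {S}

Original NTs in T[0,4] deriving "cbbcb": ["S"]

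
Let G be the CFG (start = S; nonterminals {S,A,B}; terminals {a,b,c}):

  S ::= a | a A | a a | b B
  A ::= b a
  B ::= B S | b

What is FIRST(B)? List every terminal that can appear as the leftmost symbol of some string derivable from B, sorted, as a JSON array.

Compute FIRST by fixpoint:
round 1:
  A via A→b a: +{b}
  B via B→b: +{b}
  S via S→a: +{a}
  S via S→b B: +{b}
  FIRST[S]={a,b}  FIRST[A]={b}  FIRST[B]={b}
round 2: (stable)
  FIRST[S]={a,b}  FIRST[A]={b}  FIRST[B]={b}

FIRST(B) = ["b"]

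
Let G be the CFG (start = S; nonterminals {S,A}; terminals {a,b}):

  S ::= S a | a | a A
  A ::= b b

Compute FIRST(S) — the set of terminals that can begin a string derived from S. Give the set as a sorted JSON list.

Compute FIRST by fixpoint:
iter 1:
  A via A→b b: +{b}
  S via S→a: +{a}
  FIRST[S]={a}  FIRST[A]={b}
iter 2: (stable)
  FIRST[S]={a}  FIRST[A]={b}

FIRST(S) = ["a"]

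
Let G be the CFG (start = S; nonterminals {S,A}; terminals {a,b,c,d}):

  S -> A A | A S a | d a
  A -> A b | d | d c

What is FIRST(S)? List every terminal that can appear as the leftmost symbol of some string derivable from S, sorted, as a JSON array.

Compute FIRST by fixpoint:
round 1:
  A via A→d: +{d}
  S via S→A A: +{d}
  FIRST(S)={d}  FIRST(A)={d}
round 2: — fixpoint
  FIRST(S)={d}  FIRST(A)={d}

FIRST(S) = ["d"]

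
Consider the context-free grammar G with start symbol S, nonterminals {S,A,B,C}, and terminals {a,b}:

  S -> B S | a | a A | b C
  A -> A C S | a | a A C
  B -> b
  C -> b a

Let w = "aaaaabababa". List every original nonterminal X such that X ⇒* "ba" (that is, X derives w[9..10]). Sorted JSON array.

Convert to CNF:
  S -> B S | T0 A | T1 C | a
  A -> A X2 | T0 X3 | a
  B -> b
  C -> T1 T0
  T0 -> a
  T1 -> b
  X2 -> C S
  X3 -> A C

Fill CYK table bottom-up, restricted to cells inside w[9..10]:
  cell(9,9) b: {B,T1}  orig:{B}
  cell(10,10) a: {A,S,T0}  orig:{A,S}
  cell(9,10) ba: {C,S}

Original NTs in T[9,10] deriving "ba": ["C", "S"]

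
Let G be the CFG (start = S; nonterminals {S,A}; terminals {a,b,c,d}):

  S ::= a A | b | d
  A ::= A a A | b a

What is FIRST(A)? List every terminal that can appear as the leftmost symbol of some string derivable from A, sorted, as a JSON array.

FIRST sets, iterate to fixpoint:
round 1:
  A via A→b a: +{b}
  S via S→a A: +{a}
  S via S→b: +{b}
  S via S→d: +{d}
  FIRST[S]={a,b,d}  FIRST[A]={b}
round 2: done
  FIRST[S]={a,b,d}  FIRST[A]={b}

FIRST(A) = ["b"]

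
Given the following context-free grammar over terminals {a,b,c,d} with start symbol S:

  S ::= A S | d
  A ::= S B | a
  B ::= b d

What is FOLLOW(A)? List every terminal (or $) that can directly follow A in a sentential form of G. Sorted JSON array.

Compute FIRST by fixpoint:
round 1:
  A via A→a: +{a}
  B via B→b d: +{b}
  S via S→A S: +{a}
  S via S→d: +{d}
  FIRST[S]={a,d}  FIRST[A]={a}  FIRST[B]={b}
round 2:
  A via A→S B: +{d}
  FIRST[S]={a,d}  FIRST[A]={a,d}  FIRST[B]={b}
round 3: (stable)
  FIRST[S]={a,d}  FIRST[A]={a,d}  FIRST[B]={b}

Compute FOLLOW by fixpoint:
initialize: $ ∈ FOLLOW(S)
pass 1:
  A→S B: FOLLOW(S) ⊇ FIRST(B) = {b}; new: +{b}
  S→A S: FOLLOW(A) ⊇ FIRST(S) = {a,d}; new: +{a,d}
  FOLLOW[S]={$,b}  FOLLOW[A]={a,d}  FOLLOW[B]={}
pass 2:
  A→S B: FOLLOW(B) ⊇ FOLLOW(A) ⊇ {a,d}; new: +{a,d}
  FOLLOW[S]={$,b}  FOLLOW[A]={a,d}  FOLLOW[B]={a,d}
pass 3: (stable)
  FOLLOW[S]={$,b}  FOLLOW[A]={a,d}  FOLLOW[B]={a,d}

FOLLOW(A) = ["a", "d"]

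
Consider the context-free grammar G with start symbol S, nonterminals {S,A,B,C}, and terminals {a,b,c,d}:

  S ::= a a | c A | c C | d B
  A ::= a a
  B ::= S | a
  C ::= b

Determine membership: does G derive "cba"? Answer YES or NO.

CNF form of G:
  S -> T0 T0 | T1 A | T1 C | T2 B
  A -> T0 T0
  B -> T0 T0 | T1 A | T1 C | T2 B | a
  C -> b
  T0 -> a
  T1 -> c
  T2 -> d

CYK fill:
  cell(0,0) c: {T1}  orig:{}
  cell(1,1) b: {C}
  cell(2,2) a: {B,T0}  orig:{B}
  cell(0,1) cb: {B,S}
  cell(1,2) ba: ∅
  cell(0,2) cba: ∅

S ∉ T[0,2] ⇒ NO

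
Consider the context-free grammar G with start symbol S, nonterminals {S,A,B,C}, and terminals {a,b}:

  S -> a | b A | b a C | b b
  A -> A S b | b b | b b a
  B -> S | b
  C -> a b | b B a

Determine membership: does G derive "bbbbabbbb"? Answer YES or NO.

Convert to CNF:
  S -> T0 A | T0 T0 | T0 X6 | a
  A -> A X2 | T0 T0 | T0 X3
  B -> T0 A | T0 T0 | T0 X4 | a | b
  C -> T0 X5 | T1 T0
  T0 -> b
  T1 -> a
  X2 -> S T0
  X3 -> T0 T1
  X4 -> T1 C
  X5 -> B T1
  X6 -> T1 C

Fill CYK table bottom-up:
  [0..0]={B,T0}  "b"  orig:{B}
  [1..1]={B,T0}  "b"  orig:{B}
  [2..2]={B,T0}  "b"  orig:{B}
  [3..3]={B,T0}  "b"  orig:{B}
  [4..4]={B,S,T1}  "a"  orig:{B,S}
  [5..5]={B,T0}  "b"  orig:{B}
  [6..6]={B,T0}  "b"  orig:{B}
  [7..7]={B,T0}  "b"  orig:{B}
  [8..8]={B,T0}  "b"  orig:{B}
  [0..1]={A,B,S}  "bb"
  [1..2]={A,B,S}  "bb"
  [2..3]={A,B,S}  "bb"
  [3..4]={X3,X5}  "ba"  orig:{}
  [4..5]={C,X2}  "ab"  orig:{C}
  [5..6]={A,B,S}  "bb"
  [6..7]={A,B,S}  "bb"
  [7..8]={A,B,S}  "bb"
  [0..2]={B,S,X2}  "bbb"  orig:{B,S}
  [1..3]={B,S,X2}  "bbb"  orig:{B,S}
  [2..4]={A,C,X5}  "bba"  orig:{A,C}
  [3..5]=∅  "bab"
  [4..6]=∅  "abb"
  [5..7]={B,S,X2}  "bbb"  orig:{B,S}
  [6..8]={B,S,X2}  "bbb"  orig:{B,S}
  [0..3]={X2}  "bbbb"  orig:{}
  [1..4]={B,C,S,X5}  "bbba"  orig:{B,C,S}
  [2..5]={A}  "bbab"
  [3..6]=∅  "babb"
  [4..7]=∅  "abbb"
  [5..8]={X2}  "bbbb"  orig:{}
  [0..4]={C}  "bbbba"
  [1..5]={B,S,X2}  "bbbab"  orig:{B,S}
  [2..6]=∅  "bbabb"
  [3..7]=∅  "babbb"
  [4..8]=∅  "abbbb"
  [0..5]=∅  "bbbbab"
  [1..6]={X2}  "bbbabb"  orig:{}
  [2..7]={A}  "bbabbb"
  [3..8]=∅  "babbbb"
  [0..6]=∅  "bbbbabb"
  [1..7]={B,S}  "bbbabbb"
  [2..8]={A}  "bbabbbb"
  [0..7]=∅  "bbbbabbb"
  [1..8]={B,S,X2}  "bbbabbbb"  orig:{B,S}
  [0..8]=∅  "bbbbabbbb"

S ∉ T[0,8] ⇒ NO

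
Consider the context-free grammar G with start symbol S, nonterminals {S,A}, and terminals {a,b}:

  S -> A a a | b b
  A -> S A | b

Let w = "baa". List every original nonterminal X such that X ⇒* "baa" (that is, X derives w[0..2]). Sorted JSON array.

CNF form of G:
  S -> A X2 | T1 T1
  A -> S A | b
  T0 -> a
  T1 -> b
  X2 -> T0 T0

CYK fill, restricted to cells inside w[0..2]:
  T[0,0] 'b' = {A,T1}  orig:{A}
  T[1,1] 'a' = {T0}  orig:{}
  T[2,2] 'a' = {T0}  orig:{}
  T[0,1] 'ba' = ∅
  T[1,2] 'aa' = {X2}  orig:{}
  T[0,2] 'baa' = {S}

Original NTs in T[0,2] deriving "baa": ["S"]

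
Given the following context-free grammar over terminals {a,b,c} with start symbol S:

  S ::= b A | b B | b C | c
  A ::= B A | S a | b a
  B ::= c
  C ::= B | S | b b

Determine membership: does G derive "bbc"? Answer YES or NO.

Convert to CNF:
  S -> T1 A | T1 B | T1 C | c
  A -> B A | S T0 | T1 T0
  B -> c
  C -> T1 A | T1 B | T1 C | T1 T1 | c
  T0 -> a
  T1 -> b

Fill CYK table bottom-up:
  [0..0]={T1}  "b"  orig:{}
  [1..1]={T1}  "b"  orig:{}
  [2..2]={B,C,S}  "c"
  [0..1]={C}  "bb"
  [1..2]={C,S}  "bc"
  [0..2]={C,S}  "bbc"

S ∈ T[0,2] ⇒ YES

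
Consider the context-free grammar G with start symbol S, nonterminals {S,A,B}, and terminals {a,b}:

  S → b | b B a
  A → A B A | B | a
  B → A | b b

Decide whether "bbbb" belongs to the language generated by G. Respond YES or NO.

Convert to CNF:
  S -> T0 X4 | b
  A -> A X2 | T0 T0 | a
  B -> A X3 | T0 T0 | a
  T0 -> b
  T1 -> a
  X2 -> B A
  X3 -> B A
  X4 -> B T1

CYK table (by increasing span):
  [0..0]={S,T0}  "b"  orig:{S}
  [1..1]={S,T0}  "b"  orig:{S}
  [2..2]={S,T0}  "b"  orig:{S}
  [3..3]={S,T0}  "b"  orig:{S}
  [0..1]={A,B}  "bb"
  [1..2]={A,B}  "bb"
  [2..3]={A,B}  "bb"
  [0..2]=∅  "bbb"
  [1..3]=∅  "bbb"
  [0..3]={X2,X3}  "bbbb"  orig:{}

S ∉ T[0,3] ⇒ NO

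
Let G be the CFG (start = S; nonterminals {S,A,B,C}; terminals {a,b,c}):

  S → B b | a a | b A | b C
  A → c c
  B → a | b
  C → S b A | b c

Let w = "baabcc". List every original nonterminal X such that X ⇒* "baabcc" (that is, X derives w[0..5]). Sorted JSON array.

Convert to CNF:
  S -> B T1 | T1 A | T1 C | T2 T2
  A -> T0 T0
  B -> a | b
  C -> S X3 | T1 T0
  T0 -> c
  T1 -> b
  T2 -> a
  X3 -> T1 A

CYK fill, restricted to cells inside w[0..5]:
  [0..0]={B,T1}  "b"  orig:{B}
  [1..1]={B,T2}  "a"  orig:{B}
  [2..2]={B,T2}  "a"  orig:{B}
  [3..3]={B,T1}  "b"  orig:{B}
  [4..4]={T0}  "c"  orig:{}
  [5..5]={T0}  "c"  orig:{}
  [0..1]=∅  "ba"
  [1..2]={S}  "aa"
  [2..3]={S}  "ab"
  [3..4]={C}  "bc"
  [4..5]={A}  "cc"
  [0..2]=∅  "baa"
  [1..3]=∅  "aab"
  [2..4]=∅  "abc"
  [3..5]={S,X3}  "bcc"  orig:{S}
  [0..3]=∅  "baab"
  [1..4]=∅  "aabc"
  [2..5]=∅  "abcc"
  [0..4]=∅  "baabc"
  [1..5]={C}  "aabcc"
  [0..5]={S}  "baabcc"

Original NTs in T[0,5] deriving "baabcc": ["S"]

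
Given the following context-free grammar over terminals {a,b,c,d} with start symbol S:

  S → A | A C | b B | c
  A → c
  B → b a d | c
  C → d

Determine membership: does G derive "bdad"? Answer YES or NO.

Convert to CNF:
  S -> A C | T0 B | c
  A -> c
  B -> T0 X3 | c
  C -> d
  T0 -> b
  T1 -> a
  T2 -> d
  X3 -> T1 T2

CYK table (by increasing span):
  T[0,0] 'b' = {T0}  orig:{}
  T[1,1] 'd' = {C,T2}  orig:{C}
  T[2,2] 'a' = {T1}  orig:{}
  T[3,3] 'd' = {C,T2}  orig:{C}
  T[0,1] 'bd' = ∅
  T[1,2] 'da' = ∅
  T[2,3] 'ad' = {X3}  orig:{}
  T[0,2] 'bda' = ∅
  T[1,3] 'dad' = ∅
  T[0,3] 'bdad' = ∅

S ∉ T[0,3] ⇒ NO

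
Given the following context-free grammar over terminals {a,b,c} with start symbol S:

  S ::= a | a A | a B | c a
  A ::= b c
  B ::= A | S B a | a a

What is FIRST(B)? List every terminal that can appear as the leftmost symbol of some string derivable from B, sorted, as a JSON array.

FIRST sets, iterate to fixpoint:
pass 1:
  A via A→b c: +{b}
  B via B→A: +{b}
  B via B→a a: +{a}
  S via S→a: +{a}
  S via S→c a: +{c}
  FIRST[S]={a,c}  FIRST[A]={b}  FIRST[B]={a,b}
pass 2:
  B via B→S B a: +{c}
  FIRST[S]={a,c}  FIRST[A]={b}  FIRST[B]={a,b,c}
pass 3: (stable)
  FIRST[S]={a,c}  FIRST[A]={b}  FIRST[B]={a,b,c}

FIRST(B) = ["a", "b", "c"]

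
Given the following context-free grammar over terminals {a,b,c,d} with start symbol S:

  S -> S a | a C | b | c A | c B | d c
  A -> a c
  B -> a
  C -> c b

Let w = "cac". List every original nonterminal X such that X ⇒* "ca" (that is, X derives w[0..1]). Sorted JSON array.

Convert to CNF:
  S -> S T0 | T0 C | T1 A | T1 B | T3 T1 | b
  A -> T0 T1
  B -> a
  C -> T1 T2
  T0 -> a
  T1 -> c
  T2 -> b
  T3 -> d

CYK fill (cells [i..j] with 0 ≤ i ≤ j ≤ 1 only):
  [0..0]={T1}  "c"  orig:{}
  [1..1]={B,T0}  "a"  orig:{B}
  [0..1]={S}  "ca"

Original NTs in T[0,1] deriving "ca": ["S"]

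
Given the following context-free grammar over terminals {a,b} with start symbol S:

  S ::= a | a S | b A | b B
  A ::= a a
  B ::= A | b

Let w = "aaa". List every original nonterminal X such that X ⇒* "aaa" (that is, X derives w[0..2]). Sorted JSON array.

Convert to CNF:
  S -> T0 S | T1 A | T1 B | a
  A -> T0 T0
  B -> T0 T0 | b
  T0 -> a
  T1 -> b

CYK table (by increasing span) (cells [i..j] with 0 ≤ i ≤ j ≤ 2 only):
  [0..0]={S,T0}  "a"  orig:{S}
  [1..1]={S,T0}  "a"  orig:{S}
  [2..2]={S,T0}  "a"  orig:{S}
  [0..1]={A,B,S}  "aa"
  [1..2]={A,B,S}  "aa"
  [0..2]={S}  "aaa"

Original NTs in T[0,2] deriving "aaa": ["S"]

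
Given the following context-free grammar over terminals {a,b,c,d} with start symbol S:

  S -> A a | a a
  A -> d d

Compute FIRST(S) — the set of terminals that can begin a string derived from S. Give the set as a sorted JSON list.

FIRST iteration:
[1]
  A via A→d d: +{d}
  S via S→A a: +{d}
  S via S→a a: +{a}
  FIRST(S)={a,d}  FIRST(A)={d}
[2] done
  FIRST(S)={a,d}  FIRST(A)={d}

FIRST(S) = ["a", "d"]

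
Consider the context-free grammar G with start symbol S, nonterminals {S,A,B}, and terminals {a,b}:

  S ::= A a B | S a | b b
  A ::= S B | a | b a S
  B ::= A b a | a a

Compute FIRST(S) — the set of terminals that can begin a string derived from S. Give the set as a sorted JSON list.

FIRST iteration:
pass 1:
  A via A→a: +{a}
  A via A→b a S: +{b}
  B via B→A b a: +{a,b}
  S via S→A a B: +{a,b}
  FIRST(S)={a,b}  FIRST(A)={a,b}  FIRST(B)={a,b}
pass 2: done
  FIRST(S)={a,b}  FIRST(A)={a,b}  FIRST(B)={a,b}

FIRST(S) = ["a", "b"]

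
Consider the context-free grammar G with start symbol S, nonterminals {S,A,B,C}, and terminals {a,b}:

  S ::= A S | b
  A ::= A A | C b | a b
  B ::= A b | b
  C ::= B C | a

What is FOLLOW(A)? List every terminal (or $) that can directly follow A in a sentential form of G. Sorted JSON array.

FIRST iteration:
round 1:
  A via A→a b: +{a}
  B via B→A b: +{a}
  B via B→b: +{b}
  C via C→B C: +{a,b}
  S via S→A S: +{a}
  S via S→b: +{b}
  S: {a,b}  A: {a}  B: {a,b}  C: {a,b}
round 2:
  A via A→C b: +{b}
  S: {a,b}  A: {a,b}  B: {a,b}  C: {a,b}
round 3: (no change)
  S: {a,b}  A: {a,b}  B: {a,b}  C: {a,b}

Compute FOLLOW by fixpoint:
FOLLOW(S) := {$}
[1]
  A→A A: FOLLOW(A) ⊇ FIRST(A) = {a,b}; new: +{a,b}
  A→C b: FOLLOW(C) ⊇ FIRST(b) = {b}; new: +{b}
  C→B C: FOLLOW(B) ⊇ FIRST(C) = {a,b}; new: +{a,b}
  FOLLOW[S]={$}  FOLLOW[A]={a,b}  FOLLOW[B]={a,b}  FOLLOW[C]={b}
[2] (no change)
  FOLLOW[S]={$}  FOLLOW[A]={a,b}  FOLLOW[B]={a,b}  FOLLOW[C]={b}

FOLLOW(A) = ["a", "b"]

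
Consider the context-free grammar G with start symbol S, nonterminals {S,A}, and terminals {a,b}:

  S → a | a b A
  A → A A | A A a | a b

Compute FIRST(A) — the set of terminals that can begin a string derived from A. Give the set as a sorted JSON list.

FIRST iteration:
[1]
  A via A→a b: +{a}
  S via S→a: +{a}
  S: {a}  A: {a}
[2] — fixpoint
  S: {a}  A: {a}

FIRST(A) = ["a"]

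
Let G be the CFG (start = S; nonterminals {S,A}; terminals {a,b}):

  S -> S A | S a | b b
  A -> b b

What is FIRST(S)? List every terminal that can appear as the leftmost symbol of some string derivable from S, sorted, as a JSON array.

Compute FIRST by fixpoint:
iter 1:
  A via A→b b: +{b}
  S via S→b b: +{b}
  FIRST[S]={b}  FIRST[A]={b}
iter 2: done
  FIRST[S]={b}  FIRST[A]={b}

FIRST(S) = ["b"]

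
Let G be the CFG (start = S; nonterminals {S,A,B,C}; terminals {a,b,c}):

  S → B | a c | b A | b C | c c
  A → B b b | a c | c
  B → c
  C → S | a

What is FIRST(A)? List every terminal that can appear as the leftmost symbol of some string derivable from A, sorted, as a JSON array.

FIRST sets, iterate to fixpoint:
round 1:
  A via A→a c: +{a}
  A via A→c: +{c}
  B via B→c: +{c}
  C via C→a: +{a}
  S via S→B: +{c}
  S via S→a c: +{a}
  S via S→b A: +{b}
  FIRST[S]={a,b,c}  FIRST[A]={a,c}  FIRST[B]={c}  FIRST[C]={a}
round 2:
  C via C→S: +{b,c}
  FIRST[S]={a,b,c}  FIRST[A]={a,c}  FIRST[B]={c}  FIRST[C]={a,b,c}
round 3: done
  FIRST[S]={a,b,c}  FIRST[A]={a,c}  FIRST[B]={c}  FIRST[C]={a,b,c}

FIRST(A) = ["a", "c"]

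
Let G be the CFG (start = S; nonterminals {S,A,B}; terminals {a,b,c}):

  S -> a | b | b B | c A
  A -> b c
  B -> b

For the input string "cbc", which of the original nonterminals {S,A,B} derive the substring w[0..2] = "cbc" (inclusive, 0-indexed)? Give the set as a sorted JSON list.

CNF form of G:
  S -> T0 B | T1 A | a | b
  A -> T0 T1
  B -> b
  T0 -> b
  T1 -> c

Fill CYK table bottom-up (cells [i..j] with 0 ≤ i ≤ j ≤ 2 only):
  [0..0]={T1}  "c"  orig:{}
  [1..1]={B,S,T0}  "b"  orig:{B,S}
  [2..2]={T1}  "c"  orig:{}
  [0..1]=∅  "cb"
  [1..2]={A}  "bc"
  [0..2]={S}  "cbc"

Original NTs in T[0,2] deriving "cbc": ["S"]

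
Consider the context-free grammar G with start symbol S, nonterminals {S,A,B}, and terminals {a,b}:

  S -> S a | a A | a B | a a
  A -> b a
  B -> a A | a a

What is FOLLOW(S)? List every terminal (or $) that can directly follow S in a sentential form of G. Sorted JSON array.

FIRST sets, iterate to fixpoint:
[1]
  A via A→b a: +{b}
  B via B→a A: +{a}
  S via S→a A: +{a}
  FIRST[S]={a}  FIRST[A]={b}  FIRST[B]={a}
[2] (stable)
  FIRST[S]={a}  FIRST[A]={b}  FIRST[B]={a}

FOLLOW iteration:
FOLLOW(S) := {$}
iter 1:
  S→S a: FOLLOW(S) ⊇ FIRST(a) = {a}; new: +{a}
  S→a A: FOLLOW(A) ⊇ FOLLOW(S) ⊇ {$,a}; new: +{$,a}
  S→a B: FOLLOW(B) ⊇ FOLLOW(S) ⊇ {$,a}; new: +{$,a}
  FOLLOW[S]={$,a}  FOLLOW[A]={$,a}  FOLLOW[B]={$,a}
iter 2: (no change)
  FOLLOW[S]={$,a}  FOLLOW[A]={$,a}  FOLLOW[B]={$,a}

FOLLOW(S) = ["$", "a"]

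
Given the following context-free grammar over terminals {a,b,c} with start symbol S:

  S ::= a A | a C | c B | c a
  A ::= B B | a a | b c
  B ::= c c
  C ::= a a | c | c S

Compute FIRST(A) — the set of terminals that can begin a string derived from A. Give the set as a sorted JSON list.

FIRST iteration:
iter 1:
  A via A→a a: +{a}
  A via A→b c: +{b}
  B via B→c c: +{c}
  C via C→a a: +{a}
  C via C→c: +{c}
  S via S→a A: +{a}
  S via S→c B: +{c}
  FIRST(S)={a,c}  FIRST(A)={a,b}  FIRST(B)={c}  FIRST(C)={a,c}
iter 2:
  A via A→B B: +{c}
  FIRST(S)={a,c}  FIRST(A)={a,b,c}  FIRST(B)={c}  FIRST(C)={a,c}
iter 3: — fixpoint
  FIRST(S)={a,c}  FIRST(A)={a,b,c}  FIRST(B)={c}  FIRST(C)={a,c}

FIRST(A) = ["a", "b", "c"]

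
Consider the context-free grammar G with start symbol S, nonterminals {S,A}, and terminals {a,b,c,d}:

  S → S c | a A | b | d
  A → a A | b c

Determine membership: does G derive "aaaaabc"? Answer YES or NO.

CNF form of G:
  S -> S T2 | T0 A | b | d
  A -> T0 A | T1 T2
  T0 -> a
  T1 -> b
  T2 -> c

Fill CYK table bottom-up:
  [0..0]={T0}  "a"  orig:{}
  [1..1]={T0}  "a"  orig:{}
  [2..2]={T0}  "a"  orig:{}
  [3..3]={T0}  "a"  orig:{}
  [4..4]={T0}  "a"  orig:{}
  [5..5]={S,T1}  "b"  orig:{S}
  [6..6]={T2}  "c"  orig:{}
  [0..1]=∅  "aa"
  [1..2]=∅  "aa"
  [2..3]=∅  "aa"
  [3..4]=∅  "aa"
  [4..5]=∅  "ab"
  [5..6]={A,S}  "bc"
  [0..2]=∅  "aaa"
  [1..3]=∅  "aaa"
  [2..4]=∅  "aaa"
  [3..5]=∅  "aab"
  [4..6]={A,S}  "abc"
  [0..3]=∅  "aaaa"
  [1..4]=∅  "aaaa"
  [2..5]=∅  "aaab"
  [3..6]={A,S}  "aabc"
  [0..4]=∅  "aaaaa"
  [1..5]=∅  "aaaab"
  [2..6]={A,S}  "aaabc"
  [0..5]=∅  "aaaaab"
  [1..6]={A,S}  "aaaabc"
  [0..6]={A,S}  "aaaaabc"

S ∈ T[0,6] ⇒ YES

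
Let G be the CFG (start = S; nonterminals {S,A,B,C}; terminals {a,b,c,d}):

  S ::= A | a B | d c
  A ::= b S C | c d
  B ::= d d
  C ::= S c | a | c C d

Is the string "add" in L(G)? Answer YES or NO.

Convert to CNF:
  S -> T0 X6 | T1 T2 | T2 T1 | T3 B
  A -> T0 X4 | T1 T2
  B -> T2 T2
  C -> S T1 | T1 X5 | a
  T0 -> b
  T1 -> c
  T2 -> d
  T3 -> a
  X4 -> S C
  X5 -> C T2
  X6 -> S C

CYK fill:
  [0..0]={C,T3}  "a"  orig:{C}
  [1..1]={T2}  "d"  orig:{}
  [2..2]={T2}  "d"  orig:{}
  [0..1]={X5}  "ad"  orig:{}
  [1..2]={B}  "dd"
  [0..2]={S}  "add"

S ∈ T[0,2] ⇒ YES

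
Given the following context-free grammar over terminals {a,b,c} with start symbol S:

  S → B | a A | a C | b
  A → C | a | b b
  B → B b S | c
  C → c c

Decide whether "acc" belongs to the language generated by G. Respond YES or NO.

Convert to CNF:
  S -> B X4 | T2 A | T2 C | b | c
  A -> T0 T0 | T1 T1 | a
  B -> B X3 | c
  C -> T1 T1
  T0 -> b
  T1 -> c
  T2 -> a
  X3 -> T0 S
  X4 -> T0 S

CYK table (by increasing span):
  T[0,0] 'a' = {A,T2}  orig:{A}
  T[1,1] 'c' = {B,S,T1}  orig:{B,S}
  T[2,2] 'c' = {B,S,T1}  orig:{B,S}
  T[0,1] 'ac' = ∅
  T[1,2] 'cc' = {A,C}
  T[0,2] 'acc' = {S}

S ∈ T[0,2] ⇒ YES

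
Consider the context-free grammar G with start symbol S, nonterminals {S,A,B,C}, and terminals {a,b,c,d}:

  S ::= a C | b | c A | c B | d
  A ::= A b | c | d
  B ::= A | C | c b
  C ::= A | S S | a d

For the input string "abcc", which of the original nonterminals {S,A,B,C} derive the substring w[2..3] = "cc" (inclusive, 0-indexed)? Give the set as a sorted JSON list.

CNF form of G:
  S -> T1 C | T3 A | T3 B | b | d
  A -> A T0 | c | d
  B -> A T0 | S S | T1 T2 | T3 T0 | c | d
  C -> A T0 | S S | T1 T2 | c | d
  T0 -> b
  T1 -> a
  T2 -> d
  T3 -> c

CYK fill — only the sub-triangle for w[2..3]:
  cell(2,2) c: {A,B,C,T3}  orig:{A,B,C}
  cell(3,3) c: {A,B,C,T3}  orig:{A,B,C}
  cell(2,3) cc: {S}

Original NTs in T[2,3] deriving "cc": ["S"]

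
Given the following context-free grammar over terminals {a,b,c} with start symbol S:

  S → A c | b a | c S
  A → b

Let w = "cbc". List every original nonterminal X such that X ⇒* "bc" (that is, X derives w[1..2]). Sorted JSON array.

Convert to CNF:
  S -> A T0 | T0 S | T1 T2
  A -> b
  T0 -> c
  T1 -> b
  T2 -> a

CYK fill (cells [i..j] with 1 ≤ i ≤ j ≤ 2 only):
  [1..1]={A,T1}  "b"  orig:{A}
  [2..2]={T0}  "c"  orig:{}
  [1..2]={S}  "bc"

Original NTs in T[1,2] deriving "bc": ["S"]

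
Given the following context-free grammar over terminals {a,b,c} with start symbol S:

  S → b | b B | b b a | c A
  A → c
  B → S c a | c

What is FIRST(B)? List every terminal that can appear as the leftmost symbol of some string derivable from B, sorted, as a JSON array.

FIRST iteration:
[1]
  A via A→c: +{c}
  B via B→c: +{c}
  S via S→b: +{b}
  S via S→c A: +{c}
  S: {b,c}  A: {c}  B: {c}
[2]
  B via B→S c a: +{b}
  S: {b,c}  A: {c}  B: {b,c}
[3] — fixpoint
  S: {b,c}  A: {c}  B: {b,c}

FIRST(B) = ["b", "c"]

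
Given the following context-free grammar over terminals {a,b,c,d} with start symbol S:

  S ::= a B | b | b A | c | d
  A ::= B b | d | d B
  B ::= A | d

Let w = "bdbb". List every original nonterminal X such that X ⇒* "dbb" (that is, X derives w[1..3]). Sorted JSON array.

CNF form of G:
  S -> T0 A | T2 B | b | c | d
  A -> B T0 | T1 B | d
  B -> B T0 | T1 B | d
  T0 -> b
  T1 -> d
  T2 -> a

Fill CYK table bottom-up (cells [i..j] with 1 ≤ i ≤ j ≤ 3 only):
  [1..1]={A,B,S,T1}  "d"  orig:{A,B,S}
  [2..2]={S,T0}  "b"  orig:{S}
  [3..3]={S,T0}  "b"  orig:{S}
  [1..2]={A,B}  "db"
  [2..3]=∅  "bb"
  [1..3]={A,B}  "dbb"

Original NTs in T[1,3] deriving "dbb": ["A", "B"]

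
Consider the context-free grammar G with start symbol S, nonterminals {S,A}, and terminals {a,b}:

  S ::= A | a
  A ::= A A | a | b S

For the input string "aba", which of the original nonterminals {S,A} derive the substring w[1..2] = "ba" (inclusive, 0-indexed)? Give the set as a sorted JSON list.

Convert to CNF:
  S -> A A | T0 S | a
  A -> A A | T0 S | a
  T0 -> b

CYK table (by increasing span) — only the sub-triangle for w[1..2]:
  cell(1,1) b: {T0}  orig:{}
  cell(2,2) a: {A,S}
  cell(1,2) ba: {A,S}

Original NTs in T[1,2] deriving "ba": ["A", "S"]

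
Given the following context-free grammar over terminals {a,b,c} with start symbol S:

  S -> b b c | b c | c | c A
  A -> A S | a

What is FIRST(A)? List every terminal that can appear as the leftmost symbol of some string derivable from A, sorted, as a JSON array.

FIRST iteration:
[1]
  A via A→a: +{a}
  S via S→b b c: +{b}
  S via S→c: +{c}
  FIRST(S)={b,c}  FIRST(A)={a}
[2] — fixpoint
  FIRST(S)={b,c}  FIRST(A)={a}

FIRST(A) = ["a"]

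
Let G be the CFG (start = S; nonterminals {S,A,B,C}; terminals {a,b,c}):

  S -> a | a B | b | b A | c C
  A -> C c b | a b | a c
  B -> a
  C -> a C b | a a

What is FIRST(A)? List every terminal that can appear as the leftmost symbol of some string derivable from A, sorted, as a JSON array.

FIRST iteration:
[1]
  A via A→a b: +{a}
  B via B→a: +{a}
  C via C→a C b: +{a}
  S via S→a: +{a}
  S via S→b: +{b}
  S via S→c C: +{c}
  FIRST(S)={a,b,c}  FIRST(A)={a}  FIRST(B)={a}  FIRST(C)={a}
[2] — fixpoint
  FIRST(S)={a,b,c}  FIRST(A)={a}  FIRST(B)={a}  FIRST(C)={a}

FIRST(A) = ["a"]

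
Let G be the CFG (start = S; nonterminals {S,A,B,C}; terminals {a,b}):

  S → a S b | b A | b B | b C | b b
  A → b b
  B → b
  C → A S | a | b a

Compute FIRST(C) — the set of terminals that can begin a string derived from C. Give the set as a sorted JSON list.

Compute FIRST by fixpoint:
[1]
  A via A→b b: +{b}
  B via B→b: +{b}
  C via C→A S: +{b}
  C via C→a: +{a}
  S via S→a S b: +{a}
  S via S→b A: +{b}
  FIRST[S]={a,b}  FIRST[A]={b}  FIRST[B]={b}  FIRST[C]={a,b}
[2] done
  FIRST[S]={a,b}  FIRST[A]={b}  FIRST[B]={b}  FIRST[C]={a,b}

FIRST(C) = ["a", "b"]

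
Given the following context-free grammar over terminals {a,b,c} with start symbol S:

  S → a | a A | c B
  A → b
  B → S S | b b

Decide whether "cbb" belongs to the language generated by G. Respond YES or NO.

Convert to CNF:
  S -> T1 A | T2 B | a
  A -> b
  B -> S S | T0 T0
  T0 -> b
  T1 -> a
  T2 -> c

CYK table (by increasing span):
  T[0,0] 'c' = {T2}  orig:{}
  T[1,1] 'b' = {A,T0}  orig:{A}
  T[2,2] 'b' = {A,T0}  orig:{A}
  T[0,1] 'cb' = ∅
  T[1,2] 'bb' = {B}
  T[0,2] 'cbb' = {S}

S ∈ T[0,2] ⇒ YES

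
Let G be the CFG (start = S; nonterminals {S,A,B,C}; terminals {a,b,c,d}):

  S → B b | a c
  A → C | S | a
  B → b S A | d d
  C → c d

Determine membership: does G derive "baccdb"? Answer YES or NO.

CNF form of G:
  S -> B T0 | T1 T2
  A -> B T0 | T1 T2 | T2 T3 | a
  B -> T0 X4 | T3 T3
  C -> T2 T3
  T0 -> b
  T1 -> a
  T2 -> c
  T3 -> d
  X4 -> S A

CYK fill:
  cell(0,0) b: {T0}  orig:{}
  cell(1,1) a: {A,T1}  orig:{A}
  cell(2,2) c: {T2}  orig:{}
  cell(3,3) c: {T2}  orig:{}
  cell(4,4) d: {T3}  orig:{}
  cell(5,5) b: {T0}  orig:{}
  cell(0,1) ba: ∅
  cell(1,2) ac: {A,S}
  cell(2,3) cc: ∅
  cell(3,4) cd: {A,C}
  cell(4,5) db: ∅
  cell(0,2) bac: ∅
  cell(1,3) acc: ∅
  cell(2,4) ccd: ∅
  cell(3,5) cdb: ∅
  cell(0,3) bacc: ∅
  cell(1,4) accd: {X4}  orig:{}
  cell(2,5) ccdb: ∅
  cell(0,4) baccd: {B}
  cell(1,5) accdb: ∅
  cell(0,5) baccdb: {A,S}

S ∈ T[0,5] ⇒ YES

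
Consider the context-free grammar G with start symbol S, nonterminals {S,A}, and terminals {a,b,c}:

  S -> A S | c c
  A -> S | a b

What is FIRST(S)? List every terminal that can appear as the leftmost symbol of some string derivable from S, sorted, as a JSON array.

FIRST iteration:
[1]
  A via A→a b: +{a}
  S via S→A S: +{a}
  S via S→c c: +{c}
  FIRST(S)={a,c}  FIRST(A)={a}
[2]
  A via A→S: +{c}
  FIRST(S)={a,c}  FIRST(A)={a,c}
[3] (stable)
  FIRST(S)={a,c}  FIRST(A)={a,c}

FIRST(S) = ["a", "c"]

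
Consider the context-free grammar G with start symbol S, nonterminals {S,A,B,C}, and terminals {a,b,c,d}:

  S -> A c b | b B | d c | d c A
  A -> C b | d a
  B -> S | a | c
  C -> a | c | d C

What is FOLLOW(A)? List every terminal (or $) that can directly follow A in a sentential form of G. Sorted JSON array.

FIRST iteration:
iter 1:
  A via A→d a: +{d}
  B via B→a: +{a}
  B via B→c: +{c}
  C via C→a: +{a}
  C via C→c: +{c}
  C via C→d C: +{d}
  S via S→A c b: +{d}
  S via S→b B: +{b}
  FIRST[S]={b,d}  FIRST[A]={d}  FIRST[B]={a,c}  FIRST[C]={a,c,d}
iter 2:
  A via A→C b: +{a,c}
  B via B→S: +{b,d}
  S via S→A c b: +{a,c}
  FIRST[S]={a,b,c,d}  FIRST[A]={a,c,d}  FIRST[B]={a,b,c,d}  FIRST[C]={a,c,d}
iter 3: done
  FIRST[S]={a,b,c,d}  FIRST[A]={a,c,d}  FIRST[B]={a,b,c,d}  FIRST[C]={a,c,d}

FOLLOW sets:
initialize: $ ∈ FOLLOW(S)
iter 1:
  A→C b: FOLLOW(C) ⊇ FIRST(b) = {b}; new: +{b}
  S→A c b: FOLLOW(A) ⊇ FIRST(c) = {c}; new: +{c}
  S→b B: FOLLOW(B) ⊇ FOLLOW(S) ⊇ {$}; new: +{$}
  S→d c A: FOLLOW(A) ⊇ FOLLOW(S) ⊇ {$}; new: +{$}
  S: {$}  A: {$,c}  B: {$}  C: {b}
iter 2: (stable)
  S: {$}  A: {$,c}  B: {$}  C: {b}

FOLLOW(A) = ["$", "c"]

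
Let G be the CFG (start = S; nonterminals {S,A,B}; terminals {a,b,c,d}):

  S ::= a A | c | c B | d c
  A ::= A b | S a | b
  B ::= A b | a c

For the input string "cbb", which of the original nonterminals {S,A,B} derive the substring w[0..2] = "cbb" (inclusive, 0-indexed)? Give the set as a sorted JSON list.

CNF form of G:
  S -> T1 A | T2 B | T3 T2 | c
  A -> A T0 | S T1 | b
  B -> A T0 | T1 T2
  T0 -> b
  T1 -> a
  T2 -> c
  T3 -> d

CYK table (by increasing span), restricted to cells inside w[0..2]:
  [0..0]={S,T2}  "c"  orig:{S}
  [1..1]={A,T0}  "b"  orig:{A}
  [2..2]={A,T0}  "b"  orig:{A}
  [0..1]=∅  "cb"
  [1..2]={A,B}  "bb"
  [0..2]={S}  "cbb"

Original NTs in T[0,2] deriving "cbb": ["S"]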